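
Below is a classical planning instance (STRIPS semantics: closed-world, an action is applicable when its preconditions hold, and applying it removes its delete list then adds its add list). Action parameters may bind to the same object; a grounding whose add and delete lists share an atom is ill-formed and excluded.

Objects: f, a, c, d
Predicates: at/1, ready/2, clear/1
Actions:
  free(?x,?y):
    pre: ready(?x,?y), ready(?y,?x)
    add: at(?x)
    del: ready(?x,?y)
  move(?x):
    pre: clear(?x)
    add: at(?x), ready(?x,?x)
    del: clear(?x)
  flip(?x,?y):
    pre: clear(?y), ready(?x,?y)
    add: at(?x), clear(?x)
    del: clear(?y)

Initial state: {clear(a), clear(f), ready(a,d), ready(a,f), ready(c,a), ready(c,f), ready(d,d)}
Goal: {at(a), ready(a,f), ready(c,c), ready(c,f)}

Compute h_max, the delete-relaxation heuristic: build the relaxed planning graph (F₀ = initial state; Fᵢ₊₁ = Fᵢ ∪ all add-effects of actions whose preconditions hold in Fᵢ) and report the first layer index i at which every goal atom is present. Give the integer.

F0 = init (7 atoms)
F1 = F0 ∪ {at(a), at(c), at(d), at(f), clear(c), ready(a,a), ready(f,f)}  (14 atoms)
F2 = F1 ∪ {ready(c,c)}  (15 atoms)
goal ⊆ F2  ⇒  h_max = 2

2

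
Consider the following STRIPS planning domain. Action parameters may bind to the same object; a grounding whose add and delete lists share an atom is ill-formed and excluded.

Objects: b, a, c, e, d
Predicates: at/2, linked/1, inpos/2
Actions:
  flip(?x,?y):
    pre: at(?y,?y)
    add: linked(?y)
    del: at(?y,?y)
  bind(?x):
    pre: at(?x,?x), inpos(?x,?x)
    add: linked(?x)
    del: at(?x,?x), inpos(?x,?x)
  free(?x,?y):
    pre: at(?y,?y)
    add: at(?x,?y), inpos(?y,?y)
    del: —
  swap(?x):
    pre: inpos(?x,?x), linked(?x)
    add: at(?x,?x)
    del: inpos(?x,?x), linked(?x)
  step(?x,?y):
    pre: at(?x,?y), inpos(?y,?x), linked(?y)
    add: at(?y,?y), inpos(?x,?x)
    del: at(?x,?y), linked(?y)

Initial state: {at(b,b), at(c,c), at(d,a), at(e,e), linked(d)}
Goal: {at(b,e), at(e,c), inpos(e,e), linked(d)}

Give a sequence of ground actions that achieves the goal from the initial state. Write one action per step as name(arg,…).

1. free(b,e)  →  {at(b,b), at(b,e), at(c,c), at(d,a), at(e,e), inpos(e,e), linked(d)}
2. free(e,c)  →  {at(b,b), at(b,e), at(c,c), at(d,a), at(e,c), at(e,e), inpos(c,c), inpos(e,e), linked(d)}

free(b,e); free(e,c)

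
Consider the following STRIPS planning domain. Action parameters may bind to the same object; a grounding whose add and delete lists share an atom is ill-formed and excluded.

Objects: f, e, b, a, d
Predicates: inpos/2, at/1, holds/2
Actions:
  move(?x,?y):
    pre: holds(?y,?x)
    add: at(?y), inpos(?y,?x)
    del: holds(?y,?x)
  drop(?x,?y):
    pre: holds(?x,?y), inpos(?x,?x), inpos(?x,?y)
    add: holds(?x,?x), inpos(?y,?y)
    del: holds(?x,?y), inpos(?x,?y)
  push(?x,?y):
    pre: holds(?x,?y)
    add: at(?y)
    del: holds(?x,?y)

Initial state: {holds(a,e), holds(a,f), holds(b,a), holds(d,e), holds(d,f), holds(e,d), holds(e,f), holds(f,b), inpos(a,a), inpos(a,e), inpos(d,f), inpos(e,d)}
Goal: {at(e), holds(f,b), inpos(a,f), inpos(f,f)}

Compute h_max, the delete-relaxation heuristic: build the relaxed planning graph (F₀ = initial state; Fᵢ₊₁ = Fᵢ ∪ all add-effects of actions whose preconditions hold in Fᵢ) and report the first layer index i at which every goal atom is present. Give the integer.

2

F0 = init (12 atoms)
F1 = F0 ∪ {at(a), at(b), at(d), at(e), at(f), holds(a,a), inpos(a,f), inpos(b,a), inpos(d,e), inpos(e,e), inpos(e,f), inpos(f,b)}  (24 atoms)
F2 = F1 ∪ {holds(e,e), inpos(d,d), inpos(f,f)}  (27 atoms)
goal ⊆ F2  ⇒  h_max = 2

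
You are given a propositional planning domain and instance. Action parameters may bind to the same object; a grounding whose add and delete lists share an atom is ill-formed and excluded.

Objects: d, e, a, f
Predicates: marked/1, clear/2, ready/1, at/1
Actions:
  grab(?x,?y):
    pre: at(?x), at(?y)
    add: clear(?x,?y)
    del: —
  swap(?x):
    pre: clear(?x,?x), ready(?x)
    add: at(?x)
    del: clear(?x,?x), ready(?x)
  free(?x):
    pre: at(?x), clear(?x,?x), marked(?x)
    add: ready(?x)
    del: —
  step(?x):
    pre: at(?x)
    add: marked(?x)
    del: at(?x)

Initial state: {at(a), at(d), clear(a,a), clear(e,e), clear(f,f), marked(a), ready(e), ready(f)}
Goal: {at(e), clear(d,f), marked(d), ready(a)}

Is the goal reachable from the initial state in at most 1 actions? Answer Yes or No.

No

1. swap(e)  →  {at(a), at(d), at(e), clear(a,a), clear(f,f), marked(a), ready(f)}
2. swap(f)  →  {at(a), at(d), at(e), at(f), clear(a,a), marked(a)}
3. grab(d,f)  →  {at(a), at(d), at(e), at(f), clear(a,a), clear(d,f), marked(a)}
4. free(a)  →  {at(a), at(d), at(e), at(f), clear(a,a), clear(d,f), marked(a), ready(a)}
5. step(d)  →  {at(a), at(e), at(f), clear(a,a), clear(d,f), marked(a), marked(d), ready(a)}
optimal plan length = 5; 5 > 1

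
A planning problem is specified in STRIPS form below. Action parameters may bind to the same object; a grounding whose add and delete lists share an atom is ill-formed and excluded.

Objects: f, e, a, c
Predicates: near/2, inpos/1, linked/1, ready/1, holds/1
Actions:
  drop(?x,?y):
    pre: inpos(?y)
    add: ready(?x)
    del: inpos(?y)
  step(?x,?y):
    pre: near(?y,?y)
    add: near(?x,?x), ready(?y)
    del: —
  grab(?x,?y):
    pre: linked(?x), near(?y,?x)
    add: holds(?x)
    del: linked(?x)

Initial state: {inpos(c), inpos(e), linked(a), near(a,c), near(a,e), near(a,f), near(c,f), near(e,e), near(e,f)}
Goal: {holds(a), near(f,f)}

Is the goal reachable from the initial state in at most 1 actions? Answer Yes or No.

1. step(f,e)  →  {inpos(c), inpos(e), linked(a), near(a,c), near(a,e), near(a,f), near(c,f), near(e,e), near(e,f), near(f,f), ready(e)}
2. step(a,f)  →  {inpos(c), inpos(e), linked(a), near(a,a), near(a,c), near(a,e), near(a,f), near(c,f), near(e,e), near(e,f), near(f,f), ready(e), ready(f)}
3. grab(a,a)  →  {holds(a), inpos(c), inpos(e), near(a,a), near(a,c), near(a,e), near(a,f), near(c,f), near(e,e), near(e,f), near(f,f), ready(e), ready(f)}
optimal plan length = 3; 3 > 1

No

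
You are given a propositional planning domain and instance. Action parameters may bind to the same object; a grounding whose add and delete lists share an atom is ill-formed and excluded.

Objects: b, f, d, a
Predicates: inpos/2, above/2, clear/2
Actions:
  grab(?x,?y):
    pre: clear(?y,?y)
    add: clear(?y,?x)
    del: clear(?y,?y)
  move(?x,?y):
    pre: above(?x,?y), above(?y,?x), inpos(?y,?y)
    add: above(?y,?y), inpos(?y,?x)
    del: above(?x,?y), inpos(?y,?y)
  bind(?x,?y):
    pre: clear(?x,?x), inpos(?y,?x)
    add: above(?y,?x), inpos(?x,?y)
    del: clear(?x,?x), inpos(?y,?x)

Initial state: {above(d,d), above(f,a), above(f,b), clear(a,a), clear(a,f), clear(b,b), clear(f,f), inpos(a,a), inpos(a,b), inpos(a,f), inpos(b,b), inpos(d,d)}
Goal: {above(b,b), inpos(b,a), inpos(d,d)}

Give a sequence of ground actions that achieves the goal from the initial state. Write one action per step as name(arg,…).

1. bind(b,a)  →  {above(a,b), above(d,d), above(f,a), above(f,b), clear(a,a), clear(a,f), clear(f,f), inpos(a,a), inpos(a,f), inpos(b,a), inpos(b,b), inpos(d,d)}
2. bind(a,b)  →  {above(a,b), above(b,a), above(d,d), above(f,a), above(f,b), clear(a,f), clear(f,f), inpos(a,a), inpos(a,b), inpos(a,f), inpos(b,b), inpos(d,d)}
3. move(a,b)  →  {above(b,a), above(b,b), above(d,d), above(f,a), above(f,b), clear(a,f), clear(f,f), inpos(a,a), inpos(a,b), inpos(a,f), inpos(b,a), inpos(d,d)}

bind(b,a); bind(a,b); move(a,b)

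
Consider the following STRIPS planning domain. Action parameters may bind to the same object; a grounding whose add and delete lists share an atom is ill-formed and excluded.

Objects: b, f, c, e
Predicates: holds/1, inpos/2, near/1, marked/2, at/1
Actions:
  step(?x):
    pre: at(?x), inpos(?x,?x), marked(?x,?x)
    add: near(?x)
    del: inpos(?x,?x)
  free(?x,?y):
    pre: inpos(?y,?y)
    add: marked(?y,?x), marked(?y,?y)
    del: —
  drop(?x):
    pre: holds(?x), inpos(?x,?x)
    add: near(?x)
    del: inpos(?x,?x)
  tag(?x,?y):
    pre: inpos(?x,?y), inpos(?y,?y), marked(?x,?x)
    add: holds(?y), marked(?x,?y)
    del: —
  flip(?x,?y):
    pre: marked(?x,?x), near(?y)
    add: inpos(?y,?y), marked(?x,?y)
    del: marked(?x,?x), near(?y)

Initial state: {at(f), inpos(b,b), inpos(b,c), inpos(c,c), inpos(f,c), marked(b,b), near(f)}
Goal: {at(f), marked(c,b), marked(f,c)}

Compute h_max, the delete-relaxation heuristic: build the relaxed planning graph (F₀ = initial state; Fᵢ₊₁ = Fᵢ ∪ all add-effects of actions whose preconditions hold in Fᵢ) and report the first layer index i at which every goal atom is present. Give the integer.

2

F0 = init (7 atoms)
F1 = F0 ∪ {holds(b), holds(c), inpos(f,f), marked(b,c), marked(b,e), marked(b,f), marked(c,b), marked(c,c), marked(c,e), marked(c,f)}  (17 atoms)
F2 = F1 ∪ {marked(f,b), marked(f,c), marked(f,e), marked(f,f), near(b), near(c)}  (23 atoms)
goal ⊆ F2  ⇒  h_max = 2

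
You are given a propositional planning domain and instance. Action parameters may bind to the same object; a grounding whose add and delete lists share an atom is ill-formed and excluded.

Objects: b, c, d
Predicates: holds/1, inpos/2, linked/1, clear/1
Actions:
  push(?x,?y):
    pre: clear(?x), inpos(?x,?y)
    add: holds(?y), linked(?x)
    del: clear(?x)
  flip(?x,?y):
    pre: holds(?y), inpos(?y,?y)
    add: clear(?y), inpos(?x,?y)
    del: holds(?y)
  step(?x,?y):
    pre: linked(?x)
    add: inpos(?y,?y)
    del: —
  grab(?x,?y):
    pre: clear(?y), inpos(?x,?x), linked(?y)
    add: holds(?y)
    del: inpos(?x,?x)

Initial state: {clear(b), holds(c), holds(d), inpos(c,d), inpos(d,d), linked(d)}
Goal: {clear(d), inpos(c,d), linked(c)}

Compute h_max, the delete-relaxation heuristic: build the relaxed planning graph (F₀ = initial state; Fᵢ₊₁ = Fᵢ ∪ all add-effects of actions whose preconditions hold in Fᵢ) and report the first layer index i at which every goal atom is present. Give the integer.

F0 = init (6 atoms)
F1 = F0 ∪ {clear(d), inpos(b,b), inpos(b,d), inpos(c,c)}  (10 atoms)
F2 = F1 ∪ {clear(c), holds(b), inpos(b,c), inpos(d,c), linked(b)}  (15 atoms)
F3 = F2 ∪ {inpos(c,b), inpos(d,b), linked(c)}  (18 atoms)
goal ⊆ F3  ⇒  h_max = 3

3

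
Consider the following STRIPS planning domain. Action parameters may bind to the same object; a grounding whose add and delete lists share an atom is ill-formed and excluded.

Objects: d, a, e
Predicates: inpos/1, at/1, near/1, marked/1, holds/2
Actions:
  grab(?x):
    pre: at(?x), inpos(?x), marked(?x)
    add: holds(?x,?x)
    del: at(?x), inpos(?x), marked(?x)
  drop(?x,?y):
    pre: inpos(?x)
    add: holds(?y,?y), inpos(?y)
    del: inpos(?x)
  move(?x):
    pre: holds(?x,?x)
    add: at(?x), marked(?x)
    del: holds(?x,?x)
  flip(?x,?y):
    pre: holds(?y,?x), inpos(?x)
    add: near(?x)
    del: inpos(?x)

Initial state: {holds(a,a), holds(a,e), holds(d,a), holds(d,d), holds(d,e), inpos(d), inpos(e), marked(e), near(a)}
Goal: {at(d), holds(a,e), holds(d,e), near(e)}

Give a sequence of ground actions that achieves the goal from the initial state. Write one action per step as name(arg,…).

move(d); flip(e,d)

1. move(d)  →  {at(d), holds(a,a), holds(a,e), holds(d,a), holds(d,e), inpos(d), inpos(e), marked(d), marked(e), near(a)}
2. flip(e,d)  →  {at(d), holds(a,a), holds(a,e), holds(d,a), holds(d,e), inpos(d), marked(d), marked(e), near(a), near(e)}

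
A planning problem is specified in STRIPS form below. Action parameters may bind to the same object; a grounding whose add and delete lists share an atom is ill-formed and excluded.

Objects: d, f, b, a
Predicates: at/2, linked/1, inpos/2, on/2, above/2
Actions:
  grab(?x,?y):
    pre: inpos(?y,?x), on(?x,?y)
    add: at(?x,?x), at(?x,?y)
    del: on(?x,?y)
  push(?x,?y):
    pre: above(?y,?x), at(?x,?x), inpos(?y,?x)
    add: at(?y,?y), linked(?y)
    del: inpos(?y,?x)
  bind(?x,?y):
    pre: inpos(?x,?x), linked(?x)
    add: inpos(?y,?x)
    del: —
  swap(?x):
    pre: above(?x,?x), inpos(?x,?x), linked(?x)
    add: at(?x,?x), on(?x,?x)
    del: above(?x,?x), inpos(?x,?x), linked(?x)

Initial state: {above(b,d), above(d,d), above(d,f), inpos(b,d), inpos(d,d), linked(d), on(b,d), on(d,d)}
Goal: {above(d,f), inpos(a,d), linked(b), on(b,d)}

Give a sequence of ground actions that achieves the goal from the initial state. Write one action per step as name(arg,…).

grab(d,d); push(d,b); bind(d,a)

1. grab(d,d)  →  {above(b,d), above(d,d), above(d,f), at(d,d), inpos(b,d), inpos(d,d), linked(d), on(b,d)}
2. push(d,b)  →  {above(b,d), above(d,d), above(d,f), at(b,b), at(d,d), inpos(d,d), linked(b), linked(d), on(b,d)}
3. bind(d,a)  →  {above(b,d), above(d,d), above(d,f), at(b,b), at(d,d), inpos(a,d), inpos(d,d), linked(b), linked(d), on(b,d)}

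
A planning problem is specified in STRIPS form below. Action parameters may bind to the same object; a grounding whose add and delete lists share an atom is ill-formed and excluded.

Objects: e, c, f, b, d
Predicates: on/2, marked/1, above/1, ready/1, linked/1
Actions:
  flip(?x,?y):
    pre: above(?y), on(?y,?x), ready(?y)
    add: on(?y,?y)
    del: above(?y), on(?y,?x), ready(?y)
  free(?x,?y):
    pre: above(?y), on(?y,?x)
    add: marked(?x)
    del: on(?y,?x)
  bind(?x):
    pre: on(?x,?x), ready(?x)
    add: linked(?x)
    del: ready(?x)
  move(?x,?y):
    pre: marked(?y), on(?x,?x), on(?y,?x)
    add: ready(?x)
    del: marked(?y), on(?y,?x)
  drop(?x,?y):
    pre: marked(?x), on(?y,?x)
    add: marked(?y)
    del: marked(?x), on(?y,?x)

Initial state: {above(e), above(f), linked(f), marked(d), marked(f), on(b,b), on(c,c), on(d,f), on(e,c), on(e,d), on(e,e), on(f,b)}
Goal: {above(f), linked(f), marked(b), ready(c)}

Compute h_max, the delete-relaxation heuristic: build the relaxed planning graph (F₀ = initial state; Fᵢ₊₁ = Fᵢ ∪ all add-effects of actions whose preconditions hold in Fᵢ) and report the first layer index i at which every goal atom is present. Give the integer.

F0 = init (12 atoms)
F1 = F0 ∪ {marked(b), marked(c), marked(e), ready(b)}  (16 atoms)
F2 = F1 ∪ {linked(b), ready(c), ready(e)}  (19 atoms)
goal ⊆ F2  ⇒  h_max = 2

2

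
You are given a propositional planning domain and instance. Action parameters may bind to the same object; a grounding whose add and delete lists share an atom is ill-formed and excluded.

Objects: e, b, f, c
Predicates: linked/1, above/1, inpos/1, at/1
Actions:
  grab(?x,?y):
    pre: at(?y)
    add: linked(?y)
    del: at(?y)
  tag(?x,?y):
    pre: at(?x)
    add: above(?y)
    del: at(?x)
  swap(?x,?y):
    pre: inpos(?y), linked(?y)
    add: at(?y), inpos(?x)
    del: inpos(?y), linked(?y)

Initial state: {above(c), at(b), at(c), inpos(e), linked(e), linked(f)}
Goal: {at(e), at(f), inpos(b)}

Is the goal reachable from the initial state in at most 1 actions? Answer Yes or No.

1. swap(f,e)  →  {above(c), at(b), at(c), at(e), inpos(f), linked(f)}
2. swap(b,f)  →  {above(c), at(b), at(c), at(e), at(f), inpos(b)}
optimal plan length = 2; 2 > 1

No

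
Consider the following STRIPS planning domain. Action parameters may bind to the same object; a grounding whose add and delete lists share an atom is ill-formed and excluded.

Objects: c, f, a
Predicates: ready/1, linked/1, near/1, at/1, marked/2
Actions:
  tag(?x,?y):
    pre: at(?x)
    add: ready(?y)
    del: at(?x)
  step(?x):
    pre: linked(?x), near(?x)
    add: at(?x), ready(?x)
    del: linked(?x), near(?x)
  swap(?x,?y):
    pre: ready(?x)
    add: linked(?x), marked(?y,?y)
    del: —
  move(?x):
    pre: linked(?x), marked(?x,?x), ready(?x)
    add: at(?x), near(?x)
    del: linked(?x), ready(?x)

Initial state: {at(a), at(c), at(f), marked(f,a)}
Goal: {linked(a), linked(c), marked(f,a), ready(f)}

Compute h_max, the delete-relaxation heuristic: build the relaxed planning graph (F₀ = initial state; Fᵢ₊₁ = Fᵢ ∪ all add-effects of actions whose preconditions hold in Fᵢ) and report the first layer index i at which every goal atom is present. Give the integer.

2

F0 = init (4 atoms)
F1 = F0 ∪ {ready(a), ready(c), ready(f)}  (7 atoms)
F2 = F1 ∪ {linked(a), linked(c), linked(f), marked(a,a), marked(c,c), marked(f,f)}  (13 atoms)
goal ⊆ F2  ⇒  h_max = 2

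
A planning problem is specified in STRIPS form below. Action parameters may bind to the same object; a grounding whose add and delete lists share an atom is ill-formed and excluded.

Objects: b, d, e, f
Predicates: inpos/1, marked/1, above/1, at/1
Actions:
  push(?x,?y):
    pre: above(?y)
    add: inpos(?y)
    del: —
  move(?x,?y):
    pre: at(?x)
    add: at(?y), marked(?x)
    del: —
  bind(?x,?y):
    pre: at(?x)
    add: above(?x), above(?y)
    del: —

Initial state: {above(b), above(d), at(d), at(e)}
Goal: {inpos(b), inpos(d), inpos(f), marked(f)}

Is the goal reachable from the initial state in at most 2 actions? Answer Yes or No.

1. push(b,b)  →  {above(b), above(d), at(d), at(e), inpos(b)}
2. push(b,d)  →  {above(b), above(d), at(d), at(e), inpos(b), inpos(d)}
3. move(d,f)  →  {above(b), above(d), at(d), at(e), at(f), inpos(b), inpos(d), marked(d)}
4. move(f,b)  →  {above(b), above(d), at(b), at(d), at(e), at(f), inpos(b), inpos(d), marked(d), marked(f)}
5. bind(b,f)  →  {above(b), above(d), above(f), at(b), at(d), at(e), at(f), inpos(b), inpos(d), marked(d), marked(f)}
6. push(b,f)  →  {above(b), above(d), above(f), at(b), at(d), at(e), at(f), inpos(b), inpos(d), inpos(f), marked(d), marked(f)}
optimal plan length = 6; 6 > 2

No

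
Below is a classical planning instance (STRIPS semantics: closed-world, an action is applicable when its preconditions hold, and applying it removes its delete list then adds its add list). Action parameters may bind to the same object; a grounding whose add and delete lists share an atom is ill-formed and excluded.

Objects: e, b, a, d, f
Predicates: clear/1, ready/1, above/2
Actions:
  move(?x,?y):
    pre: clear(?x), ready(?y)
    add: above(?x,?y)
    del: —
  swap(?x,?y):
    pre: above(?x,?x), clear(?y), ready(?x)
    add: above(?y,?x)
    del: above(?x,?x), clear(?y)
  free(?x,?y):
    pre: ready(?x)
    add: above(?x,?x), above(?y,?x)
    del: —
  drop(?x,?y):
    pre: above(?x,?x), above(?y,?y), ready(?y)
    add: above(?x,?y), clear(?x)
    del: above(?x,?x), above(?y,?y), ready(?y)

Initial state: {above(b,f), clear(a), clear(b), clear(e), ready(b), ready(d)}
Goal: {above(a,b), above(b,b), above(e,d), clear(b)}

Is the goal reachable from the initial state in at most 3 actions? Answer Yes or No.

1. move(e,d)  →  {above(b,f), above(e,d), clear(a), clear(b), clear(e), ready(b), ready(d)}
2. free(b,a)  →  {above(a,b), above(b,b), above(b,f), above(e,d), clear(a), clear(b), clear(e), ready(b), ready(d)}
optimal plan length = 2; 2 ≤ 3

Yes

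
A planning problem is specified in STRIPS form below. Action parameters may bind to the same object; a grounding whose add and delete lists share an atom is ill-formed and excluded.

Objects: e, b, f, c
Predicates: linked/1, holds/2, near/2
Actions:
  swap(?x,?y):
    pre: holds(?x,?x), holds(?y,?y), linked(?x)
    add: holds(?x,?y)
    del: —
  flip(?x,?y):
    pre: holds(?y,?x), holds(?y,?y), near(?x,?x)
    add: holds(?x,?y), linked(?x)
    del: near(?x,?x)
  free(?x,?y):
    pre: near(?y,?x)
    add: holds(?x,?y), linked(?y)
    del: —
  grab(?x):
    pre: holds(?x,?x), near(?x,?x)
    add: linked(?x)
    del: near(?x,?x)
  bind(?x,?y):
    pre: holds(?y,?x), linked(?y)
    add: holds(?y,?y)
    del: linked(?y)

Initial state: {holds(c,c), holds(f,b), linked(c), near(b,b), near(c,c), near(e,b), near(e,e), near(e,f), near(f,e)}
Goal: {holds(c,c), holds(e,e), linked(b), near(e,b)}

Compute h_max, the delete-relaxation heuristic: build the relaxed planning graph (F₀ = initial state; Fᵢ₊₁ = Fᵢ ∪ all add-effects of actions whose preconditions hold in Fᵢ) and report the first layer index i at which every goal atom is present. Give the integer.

1

F0 = init (9 atoms)
F1 = F0 ∪ {holds(b,b), holds(b,e), holds(e,e), holds(e,f), holds(f,e), linked(b), linked(e), linked(f)}  (17 atoms)
goal ⊆ F1  ⇒  h_max = 1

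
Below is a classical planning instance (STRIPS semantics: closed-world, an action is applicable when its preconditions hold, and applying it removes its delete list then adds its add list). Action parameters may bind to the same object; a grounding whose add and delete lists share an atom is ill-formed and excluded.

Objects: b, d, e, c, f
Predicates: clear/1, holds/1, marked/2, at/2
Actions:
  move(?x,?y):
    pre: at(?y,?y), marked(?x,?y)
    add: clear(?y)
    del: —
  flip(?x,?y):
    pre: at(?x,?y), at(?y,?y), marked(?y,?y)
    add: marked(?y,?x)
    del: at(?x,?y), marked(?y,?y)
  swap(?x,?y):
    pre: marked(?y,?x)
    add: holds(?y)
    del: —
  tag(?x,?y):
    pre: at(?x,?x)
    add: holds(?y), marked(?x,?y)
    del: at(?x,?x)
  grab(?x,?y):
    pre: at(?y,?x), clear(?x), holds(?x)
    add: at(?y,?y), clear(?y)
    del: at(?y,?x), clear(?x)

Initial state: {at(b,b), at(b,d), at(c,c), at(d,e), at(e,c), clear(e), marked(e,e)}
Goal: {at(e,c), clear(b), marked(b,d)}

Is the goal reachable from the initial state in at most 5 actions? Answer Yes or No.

Yes

1. tag(c,b)  →  {at(b,b), at(b,d), at(d,e), at(e,c), clear(e), holds(b), marked(c,b), marked(e,e)}
2. move(c,b)  →  {at(b,b), at(b,d), at(d,e), at(e,c), clear(b), clear(e), holds(b), marked(c,b), marked(e,e)}
3. tag(b,d)  →  {at(b,d), at(d,e), at(e,c), clear(b), clear(e), holds(b), holds(d), marked(b,d), marked(c,b), marked(e,e)}
optimal plan length = 3; 3 ≤ 5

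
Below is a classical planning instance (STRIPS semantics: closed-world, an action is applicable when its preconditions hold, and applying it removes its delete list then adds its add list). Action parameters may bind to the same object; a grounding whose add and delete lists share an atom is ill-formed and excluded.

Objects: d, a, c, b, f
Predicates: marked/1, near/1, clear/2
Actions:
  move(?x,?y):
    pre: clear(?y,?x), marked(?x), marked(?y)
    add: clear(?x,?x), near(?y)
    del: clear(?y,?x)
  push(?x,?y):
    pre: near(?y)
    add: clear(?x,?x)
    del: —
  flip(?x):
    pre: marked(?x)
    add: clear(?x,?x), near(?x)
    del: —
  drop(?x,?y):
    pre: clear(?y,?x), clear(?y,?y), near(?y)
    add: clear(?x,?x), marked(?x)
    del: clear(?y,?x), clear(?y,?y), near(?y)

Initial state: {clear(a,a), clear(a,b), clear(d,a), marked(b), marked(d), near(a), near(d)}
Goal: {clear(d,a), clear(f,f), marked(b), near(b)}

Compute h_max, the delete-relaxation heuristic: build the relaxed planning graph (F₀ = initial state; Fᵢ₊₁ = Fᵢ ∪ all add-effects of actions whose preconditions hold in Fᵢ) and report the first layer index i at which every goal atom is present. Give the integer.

F0 = init (7 atoms)
F1 = F0 ∪ {clear(b,b), clear(c,c), clear(d,d), clear(f,f), near(b)}  (12 atoms)
goal ⊆ F1  ⇒  h_max = 1

1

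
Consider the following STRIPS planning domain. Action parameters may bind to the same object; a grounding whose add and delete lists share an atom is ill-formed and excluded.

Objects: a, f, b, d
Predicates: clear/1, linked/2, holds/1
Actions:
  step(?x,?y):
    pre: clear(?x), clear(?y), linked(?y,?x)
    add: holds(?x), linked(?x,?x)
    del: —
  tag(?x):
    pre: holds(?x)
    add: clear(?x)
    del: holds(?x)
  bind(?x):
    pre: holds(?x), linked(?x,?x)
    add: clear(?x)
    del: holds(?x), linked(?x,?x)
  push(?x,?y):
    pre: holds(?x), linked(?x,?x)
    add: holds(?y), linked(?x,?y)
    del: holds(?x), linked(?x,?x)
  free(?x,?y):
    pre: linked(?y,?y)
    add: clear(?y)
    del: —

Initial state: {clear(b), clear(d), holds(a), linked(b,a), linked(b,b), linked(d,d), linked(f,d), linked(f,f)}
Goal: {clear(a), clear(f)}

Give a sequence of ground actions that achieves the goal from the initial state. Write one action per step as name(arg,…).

tag(a); free(a,f)

1. tag(a)  →  {clear(a), clear(b), clear(d), linked(b,a), linked(b,b), linked(d,d), linked(f,d), linked(f,f)}
2. free(a,f)  →  {clear(a), clear(b), clear(d), clear(f), linked(b,a), linked(b,b), linked(d,d), linked(f,d), linked(f,f)}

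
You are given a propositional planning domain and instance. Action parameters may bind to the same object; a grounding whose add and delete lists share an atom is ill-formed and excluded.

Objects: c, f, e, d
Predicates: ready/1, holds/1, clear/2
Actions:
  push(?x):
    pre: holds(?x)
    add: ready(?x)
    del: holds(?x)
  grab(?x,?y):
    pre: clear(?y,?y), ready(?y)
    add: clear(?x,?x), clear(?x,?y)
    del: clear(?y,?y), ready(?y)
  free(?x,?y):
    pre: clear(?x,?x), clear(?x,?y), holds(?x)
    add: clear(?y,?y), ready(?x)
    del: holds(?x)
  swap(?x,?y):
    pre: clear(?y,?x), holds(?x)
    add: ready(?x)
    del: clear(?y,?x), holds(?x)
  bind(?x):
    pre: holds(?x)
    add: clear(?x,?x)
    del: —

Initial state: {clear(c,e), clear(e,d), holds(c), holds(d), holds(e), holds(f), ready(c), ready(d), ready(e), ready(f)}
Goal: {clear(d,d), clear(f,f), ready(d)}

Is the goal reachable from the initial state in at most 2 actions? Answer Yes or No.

1. bind(f)  →  {clear(c,e), clear(e,d), clear(f,f), holds(c), holds(d), holds(e), holds(f), ready(c), ready(d), ready(e), ready(f)}
2. bind(d)  →  {clear(c,e), clear(d,d), clear(e,d), clear(f,f), holds(c), holds(d), holds(e), holds(f), ready(c), ready(d), ready(e), ready(f)}
optimal plan length = 2; 2 ≤ 2

Yes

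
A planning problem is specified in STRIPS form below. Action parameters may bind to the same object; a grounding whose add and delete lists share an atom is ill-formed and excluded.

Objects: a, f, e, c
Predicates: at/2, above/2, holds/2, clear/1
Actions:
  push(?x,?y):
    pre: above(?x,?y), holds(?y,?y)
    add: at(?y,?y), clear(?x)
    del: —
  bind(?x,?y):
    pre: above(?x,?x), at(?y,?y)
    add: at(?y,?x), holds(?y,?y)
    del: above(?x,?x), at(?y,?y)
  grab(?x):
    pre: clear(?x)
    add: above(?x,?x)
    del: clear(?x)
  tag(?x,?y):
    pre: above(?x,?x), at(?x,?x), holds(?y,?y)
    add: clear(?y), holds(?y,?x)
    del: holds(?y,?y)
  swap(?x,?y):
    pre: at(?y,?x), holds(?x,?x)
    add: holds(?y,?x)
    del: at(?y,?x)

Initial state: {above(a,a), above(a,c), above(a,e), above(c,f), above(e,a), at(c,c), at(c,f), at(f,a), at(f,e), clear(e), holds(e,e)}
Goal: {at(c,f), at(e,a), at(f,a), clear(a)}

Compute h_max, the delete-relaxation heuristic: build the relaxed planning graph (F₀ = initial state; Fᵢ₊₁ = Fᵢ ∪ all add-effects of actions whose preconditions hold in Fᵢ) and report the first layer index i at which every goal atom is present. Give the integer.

2

F0 = init (11 atoms)
F1 = F0 ∪ {above(e,e), at(c,a), at(e,e), clear(a), holds(c,c), holds(f,e)}  (17 atoms)
F2 = F1 ∪ {at(c,e), at(e,a), clear(c), holds(c,e)}  (21 atoms)
goal ⊆ F2  ⇒  h_max = 2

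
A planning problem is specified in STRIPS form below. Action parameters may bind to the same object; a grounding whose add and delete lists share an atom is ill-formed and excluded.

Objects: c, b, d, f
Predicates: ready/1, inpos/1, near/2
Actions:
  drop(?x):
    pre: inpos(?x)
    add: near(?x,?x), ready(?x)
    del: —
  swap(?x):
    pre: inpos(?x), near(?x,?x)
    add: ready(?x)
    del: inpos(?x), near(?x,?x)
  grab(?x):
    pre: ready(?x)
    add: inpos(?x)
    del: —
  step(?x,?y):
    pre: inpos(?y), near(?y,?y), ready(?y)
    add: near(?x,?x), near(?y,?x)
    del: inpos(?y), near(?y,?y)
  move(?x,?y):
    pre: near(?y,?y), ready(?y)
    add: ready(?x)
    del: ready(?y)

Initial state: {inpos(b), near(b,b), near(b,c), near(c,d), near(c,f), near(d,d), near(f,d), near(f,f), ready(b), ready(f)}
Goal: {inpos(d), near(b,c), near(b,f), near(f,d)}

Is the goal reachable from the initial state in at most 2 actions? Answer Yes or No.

1. step(f,b)  →  {near(b,c), near(b,f), near(c,d), near(c,f), near(d,d), near(f,d), near(f,f), ready(b), ready(f)}
2. move(d,f)  →  {near(b,c), near(b,f), near(c,d), near(c,f), near(d,d), near(f,d), near(f,f), ready(b), ready(d)}
3. grab(d)  →  {inpos(d), near(b,c), near(b,f), near(c,d), near(c,f), near(d,d), near(f,d), near(f,f), ready(b), ready(d)}
optimal plan length = 3; 3 > 2

No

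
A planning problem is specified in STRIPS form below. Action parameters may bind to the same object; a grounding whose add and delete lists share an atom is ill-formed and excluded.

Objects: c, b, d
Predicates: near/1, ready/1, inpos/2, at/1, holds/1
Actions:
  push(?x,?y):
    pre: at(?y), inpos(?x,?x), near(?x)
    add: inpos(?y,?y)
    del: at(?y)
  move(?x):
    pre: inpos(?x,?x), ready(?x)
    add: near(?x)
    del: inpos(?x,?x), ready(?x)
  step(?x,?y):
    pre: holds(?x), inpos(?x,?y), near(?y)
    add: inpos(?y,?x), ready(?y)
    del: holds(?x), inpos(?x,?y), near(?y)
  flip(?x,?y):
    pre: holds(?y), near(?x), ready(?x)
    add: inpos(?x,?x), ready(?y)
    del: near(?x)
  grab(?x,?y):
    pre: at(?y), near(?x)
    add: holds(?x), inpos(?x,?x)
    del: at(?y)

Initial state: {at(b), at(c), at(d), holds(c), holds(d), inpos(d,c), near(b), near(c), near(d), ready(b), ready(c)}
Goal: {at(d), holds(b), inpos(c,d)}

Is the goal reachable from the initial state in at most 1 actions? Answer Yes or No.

1. step(d,c)  →  {at(b), at(c), at(d), holds(c), inpos(c,d), near(b), near(d), ready(b), ready(c)}
2. grab(b,c)  →  {at(b), at(d), holds(b), holds(c), inpos(b,b), inpos(c,d), near(b), near(d), ready(b), ready(c)}
optimal plan length = 2; 2 > 1

No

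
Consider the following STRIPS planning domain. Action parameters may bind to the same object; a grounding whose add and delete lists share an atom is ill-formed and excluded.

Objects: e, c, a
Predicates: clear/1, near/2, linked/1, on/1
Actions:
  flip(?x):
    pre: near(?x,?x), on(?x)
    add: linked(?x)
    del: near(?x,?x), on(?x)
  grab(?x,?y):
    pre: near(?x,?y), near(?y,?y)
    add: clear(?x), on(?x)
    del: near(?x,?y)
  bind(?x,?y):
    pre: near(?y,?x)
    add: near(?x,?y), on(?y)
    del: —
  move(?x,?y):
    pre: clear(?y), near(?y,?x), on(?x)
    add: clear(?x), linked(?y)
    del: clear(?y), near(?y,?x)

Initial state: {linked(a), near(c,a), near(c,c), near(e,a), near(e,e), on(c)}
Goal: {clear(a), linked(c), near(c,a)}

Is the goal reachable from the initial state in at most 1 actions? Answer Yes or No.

No

1. flip(c)  →  {linked(a), linked(c), near(c,a), near(e,a), near(e,e)}
2. bind(a,e)  →  {linked(a), linked(c), near(a,e), near(c,a), near(e,a), near(e,e), on(e)}
3. grab(a,e)  →  {clear(a), linked(a), linked(c), near(c,a), near(e,a), near(e,e), on(a), on(e)}
optimal plan length = 3; 3 > 1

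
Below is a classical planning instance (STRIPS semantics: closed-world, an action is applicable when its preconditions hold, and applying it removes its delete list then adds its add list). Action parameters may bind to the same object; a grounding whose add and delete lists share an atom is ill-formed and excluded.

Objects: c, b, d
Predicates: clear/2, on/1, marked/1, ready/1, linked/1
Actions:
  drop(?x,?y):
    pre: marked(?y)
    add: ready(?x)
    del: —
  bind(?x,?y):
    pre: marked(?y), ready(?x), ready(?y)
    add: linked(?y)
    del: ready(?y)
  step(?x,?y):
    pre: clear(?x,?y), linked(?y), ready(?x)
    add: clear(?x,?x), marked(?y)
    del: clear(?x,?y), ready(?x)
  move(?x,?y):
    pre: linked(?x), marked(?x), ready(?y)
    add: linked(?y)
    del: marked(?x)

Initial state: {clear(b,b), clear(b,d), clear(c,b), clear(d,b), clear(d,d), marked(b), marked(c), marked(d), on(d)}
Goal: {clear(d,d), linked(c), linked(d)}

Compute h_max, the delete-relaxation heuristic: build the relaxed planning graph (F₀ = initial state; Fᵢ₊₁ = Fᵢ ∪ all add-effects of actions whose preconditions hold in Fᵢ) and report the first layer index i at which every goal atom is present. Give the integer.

2

F0 = init (9 atoms)
F1 = F0 ∪ {ready(b), ready(c), ready(d)}  (12 atoms)
F2 = F1 ∪ {linked(b), linked(c), linked(d)}  (15 atoms)
goal ⊆ F2  ⇒  h_max = 2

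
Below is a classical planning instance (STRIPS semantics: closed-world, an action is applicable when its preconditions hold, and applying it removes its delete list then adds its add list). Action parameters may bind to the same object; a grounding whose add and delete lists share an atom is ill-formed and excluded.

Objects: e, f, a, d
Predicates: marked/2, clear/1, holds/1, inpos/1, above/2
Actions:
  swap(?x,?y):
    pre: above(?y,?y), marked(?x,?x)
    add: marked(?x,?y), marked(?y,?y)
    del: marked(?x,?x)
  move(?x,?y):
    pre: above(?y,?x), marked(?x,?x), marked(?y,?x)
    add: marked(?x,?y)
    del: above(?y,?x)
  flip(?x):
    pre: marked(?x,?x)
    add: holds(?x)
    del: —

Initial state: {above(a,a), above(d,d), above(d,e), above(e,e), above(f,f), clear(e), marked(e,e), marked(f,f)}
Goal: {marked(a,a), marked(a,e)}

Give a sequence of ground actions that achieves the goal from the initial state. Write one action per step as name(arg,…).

swap(e,a); swap(a,e); swap(e,a)

1. swap(e,a)  →  {above(a,a), above(d,d), above(d,e), above(e,e), above(f,f), clear(e), marked(a,a), marked(e,a), marked(f,f)}
2. swap(a,e)  →  {above(a,a), above(d,d), above(d,e), above(e,e), above(f,f), clear(e), marked(a,e), marked(e,a), marked(e,e), marked(f,f)}
3. swap(e,a)  →  {above(a,a), above(d,d), above(d,e), above(e,e), above(f,f), clear(e), marked(a,a), marked(a,e), marked(e,a), marked(f,f)}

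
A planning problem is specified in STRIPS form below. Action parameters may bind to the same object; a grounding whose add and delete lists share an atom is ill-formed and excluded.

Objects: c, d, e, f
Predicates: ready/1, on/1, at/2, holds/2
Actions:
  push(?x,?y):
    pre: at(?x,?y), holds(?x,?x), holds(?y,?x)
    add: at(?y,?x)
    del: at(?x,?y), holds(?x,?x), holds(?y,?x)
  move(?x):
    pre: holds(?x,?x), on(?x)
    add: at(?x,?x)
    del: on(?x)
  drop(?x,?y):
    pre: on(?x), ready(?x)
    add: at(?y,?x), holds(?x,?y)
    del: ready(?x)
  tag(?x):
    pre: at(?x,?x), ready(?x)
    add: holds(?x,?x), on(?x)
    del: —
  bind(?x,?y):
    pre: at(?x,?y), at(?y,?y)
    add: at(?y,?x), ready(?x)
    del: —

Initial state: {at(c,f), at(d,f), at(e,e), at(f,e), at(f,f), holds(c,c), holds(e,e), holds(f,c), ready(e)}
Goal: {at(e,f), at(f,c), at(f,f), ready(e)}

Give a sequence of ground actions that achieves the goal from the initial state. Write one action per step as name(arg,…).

1. push(c,f)  →  {at(d,f), at(e,e), at(f,c), at(f,e), at(f,f), holds(e,e), ready(e)}
2. bind(f,e)  →  {at(d,f), at(e,e), at(e,f), at(f,c), at(f,e), at(f,f), holds(e,e), ready(e), ready(f)}

push(c,f); bind(f,e)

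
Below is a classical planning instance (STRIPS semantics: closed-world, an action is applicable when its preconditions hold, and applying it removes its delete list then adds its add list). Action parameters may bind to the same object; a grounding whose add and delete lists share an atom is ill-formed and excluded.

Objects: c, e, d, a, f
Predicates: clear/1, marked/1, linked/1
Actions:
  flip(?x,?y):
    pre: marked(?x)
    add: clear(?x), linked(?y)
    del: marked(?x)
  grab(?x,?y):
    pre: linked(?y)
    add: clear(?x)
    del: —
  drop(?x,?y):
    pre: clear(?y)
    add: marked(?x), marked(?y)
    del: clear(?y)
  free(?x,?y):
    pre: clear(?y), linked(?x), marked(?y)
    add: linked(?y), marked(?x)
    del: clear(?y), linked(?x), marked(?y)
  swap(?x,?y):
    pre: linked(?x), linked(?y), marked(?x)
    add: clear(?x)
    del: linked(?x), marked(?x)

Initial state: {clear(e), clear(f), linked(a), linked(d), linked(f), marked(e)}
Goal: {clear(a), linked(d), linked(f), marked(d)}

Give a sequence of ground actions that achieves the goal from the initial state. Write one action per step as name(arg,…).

1. grab(a,d)  →  {clear(a), clear(e), clear(f), linked(a), linked(d), linked(f), marked(e)}
2. drop(d,e)  →  {clear(a), clear(f), linked(a), linked(d), linked(f), marked(d), marked(e)}

grab(a,d); drop(d,e)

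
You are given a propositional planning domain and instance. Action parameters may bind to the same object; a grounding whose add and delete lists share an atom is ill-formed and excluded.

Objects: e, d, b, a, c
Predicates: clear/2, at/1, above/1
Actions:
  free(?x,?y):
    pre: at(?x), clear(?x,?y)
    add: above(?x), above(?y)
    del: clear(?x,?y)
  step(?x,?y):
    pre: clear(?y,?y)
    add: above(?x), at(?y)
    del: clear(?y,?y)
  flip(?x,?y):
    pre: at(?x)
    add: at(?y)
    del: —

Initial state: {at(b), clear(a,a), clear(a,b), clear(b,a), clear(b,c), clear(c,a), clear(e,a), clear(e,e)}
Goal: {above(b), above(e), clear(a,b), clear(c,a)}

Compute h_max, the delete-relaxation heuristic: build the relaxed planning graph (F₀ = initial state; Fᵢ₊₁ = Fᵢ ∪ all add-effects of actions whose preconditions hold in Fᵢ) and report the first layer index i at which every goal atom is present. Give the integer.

1

F0 = init (8 atoms)
F1 = F0 ∪ {above(a), above(b), above(c), above(d), above(e), at(a), at(c), at(d), at(e)}  (17 atoms)
goal ⊆ F1  ⇒  h_max = 1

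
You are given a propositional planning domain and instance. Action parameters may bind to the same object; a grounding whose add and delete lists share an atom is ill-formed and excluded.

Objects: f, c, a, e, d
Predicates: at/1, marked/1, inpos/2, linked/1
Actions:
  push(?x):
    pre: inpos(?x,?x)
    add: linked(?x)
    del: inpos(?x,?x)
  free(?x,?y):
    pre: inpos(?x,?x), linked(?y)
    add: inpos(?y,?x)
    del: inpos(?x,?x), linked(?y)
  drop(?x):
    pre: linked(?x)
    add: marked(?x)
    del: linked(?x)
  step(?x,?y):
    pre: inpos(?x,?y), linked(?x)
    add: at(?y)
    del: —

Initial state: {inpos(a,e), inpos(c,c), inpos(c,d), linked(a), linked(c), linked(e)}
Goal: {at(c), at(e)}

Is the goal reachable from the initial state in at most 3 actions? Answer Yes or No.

1. step(c,c)  →  {at(c), inpos(a,e), inpos(c,c), inpos(c,d), linked(a), linked(c), linked(e)}
2. step(a,e)  →  {at(c), at(e), inpos(a,e), inpos(c,c), inpos(c,d), linked(a), linked(c), linked(e)}
optimal plan length = 2; 2 ≤ 3

Yes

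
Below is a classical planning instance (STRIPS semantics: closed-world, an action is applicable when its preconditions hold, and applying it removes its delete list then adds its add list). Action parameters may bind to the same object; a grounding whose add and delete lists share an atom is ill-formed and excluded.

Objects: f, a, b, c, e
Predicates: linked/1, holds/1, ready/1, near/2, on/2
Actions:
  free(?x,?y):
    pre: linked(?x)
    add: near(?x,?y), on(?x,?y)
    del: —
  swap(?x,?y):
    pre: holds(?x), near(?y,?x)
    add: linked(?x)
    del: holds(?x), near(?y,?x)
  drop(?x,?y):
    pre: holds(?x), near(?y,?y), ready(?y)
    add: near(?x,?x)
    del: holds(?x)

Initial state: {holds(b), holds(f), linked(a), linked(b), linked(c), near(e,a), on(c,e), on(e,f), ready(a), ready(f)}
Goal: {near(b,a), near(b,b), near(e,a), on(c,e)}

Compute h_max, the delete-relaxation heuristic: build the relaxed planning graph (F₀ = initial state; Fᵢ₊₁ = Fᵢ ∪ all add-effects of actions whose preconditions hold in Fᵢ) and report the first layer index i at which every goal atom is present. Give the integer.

F0 = init (10 atoms)
F1 = F0 ∪ {near(a,a), near(a,b), near(a,c), near(a,e), near(a,f), near(b,a), near(b,b), near(b,c), near(b,e), near(b,f), near(c,a), near(c,b), near(c,c), near(c,e), near(c,f), on(a,a), on(a,b), on(a,c), on(a,e), on(a,f), on(b,a), on(b,b), on(b,c), on(b,e), on(b,f), on(c,a), on(c,b), on(c,c), on(c,f)}  (39 atoms)
goal ⊆ F1  ⇒  h_max = 1

1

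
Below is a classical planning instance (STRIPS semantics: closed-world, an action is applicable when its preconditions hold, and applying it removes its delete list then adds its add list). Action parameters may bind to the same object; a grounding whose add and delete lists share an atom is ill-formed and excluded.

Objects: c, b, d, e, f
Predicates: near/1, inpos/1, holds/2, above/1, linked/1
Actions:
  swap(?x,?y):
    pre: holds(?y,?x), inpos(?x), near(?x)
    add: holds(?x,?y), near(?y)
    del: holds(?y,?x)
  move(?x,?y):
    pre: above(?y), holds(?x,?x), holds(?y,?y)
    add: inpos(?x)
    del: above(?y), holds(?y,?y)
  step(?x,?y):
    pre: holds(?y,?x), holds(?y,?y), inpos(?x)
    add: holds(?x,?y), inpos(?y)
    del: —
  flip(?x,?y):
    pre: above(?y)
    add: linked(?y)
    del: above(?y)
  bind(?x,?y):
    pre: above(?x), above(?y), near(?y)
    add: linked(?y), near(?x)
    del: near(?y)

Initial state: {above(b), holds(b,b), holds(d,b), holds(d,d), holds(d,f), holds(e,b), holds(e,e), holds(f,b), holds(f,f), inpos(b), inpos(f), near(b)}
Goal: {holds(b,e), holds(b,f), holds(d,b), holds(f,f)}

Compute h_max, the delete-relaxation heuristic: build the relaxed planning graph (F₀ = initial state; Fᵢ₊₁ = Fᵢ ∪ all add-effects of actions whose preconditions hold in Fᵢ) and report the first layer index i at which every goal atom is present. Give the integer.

1

F0 = init (12 atoms)
F1 = F0 ∪ {holds(b,d), holds(b,e), holds(b,f), holds(f,d), inpos(d), inpos(e), linked(b), near(d), near(e), near(f)}  (22 atoms)
goal ⊆ F1  ⇒  h_max = 1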